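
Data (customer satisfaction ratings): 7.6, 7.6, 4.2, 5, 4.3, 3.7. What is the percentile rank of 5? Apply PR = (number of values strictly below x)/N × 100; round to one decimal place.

N = 6.
Strictly below 5: 3. Equal to 5: 1.
PR = 3/6 × 100 = 50.0

50.0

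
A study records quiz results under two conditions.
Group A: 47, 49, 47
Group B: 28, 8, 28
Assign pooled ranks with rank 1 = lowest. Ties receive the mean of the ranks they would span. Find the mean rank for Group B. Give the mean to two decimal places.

2.00

Sorted (ascending): 8, 28, 28, 47, 47, 49
The 2 values of 28 occupy positions 2–3 → average rank (2+3)/2 = 2.5.
The 2 values of 47 occupy positions 4–5 → average rank (4+5)/2 = 4.5.
Group B values → pooled ranks: 28→2.5, 8→1, 28→2.5
Mean rank = (2.5 + 1 + 2.5) / 3 = 2.00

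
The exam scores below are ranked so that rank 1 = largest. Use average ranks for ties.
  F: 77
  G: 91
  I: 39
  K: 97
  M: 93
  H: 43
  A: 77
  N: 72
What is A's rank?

Sorted (descending): 97, 93, 91, 77, 77, 72, 43, 39
The 2 values of 77 occupy positions 4–5 → average rank (4+5)/2 = 4.5.
A has value 77 → rank 4.5.

4.5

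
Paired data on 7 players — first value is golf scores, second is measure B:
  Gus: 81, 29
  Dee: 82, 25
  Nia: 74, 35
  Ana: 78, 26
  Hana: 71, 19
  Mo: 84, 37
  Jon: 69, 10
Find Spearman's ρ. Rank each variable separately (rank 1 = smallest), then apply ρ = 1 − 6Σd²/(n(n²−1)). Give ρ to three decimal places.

0.679

Ranks of variable 1: 5, 6, 3, 4, 2, 7, 1
Ranks of variable 2: 5, 3, 6, 4, 2, 7, 1
d = r₁ − r₂: 0, 3, -3, 0, 0, 0, 0
d²: 0, 9, 9, 0, 0, 0, 0; Σd² = 18
ρ = 1 − 6·18/(7·48) = 1 − 108/336 = 0.679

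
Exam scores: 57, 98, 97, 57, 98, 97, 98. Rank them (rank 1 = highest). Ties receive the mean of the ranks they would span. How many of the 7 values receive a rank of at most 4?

3

Sorted (descending): 98, 98, 98, 97, 97, 57, 57
The 3 values of 98 occupy positions 1–3 → average rank 2.
The 2 values of 97 occupy positions 4–5 → average rank (4+5)/2 = 4.5.
The 2 values of 57 occupy positions 6–7 → average rank (6+7)/2 = 6.5.
Ranks ≤ 4: {2, 2, 2} → 3 values.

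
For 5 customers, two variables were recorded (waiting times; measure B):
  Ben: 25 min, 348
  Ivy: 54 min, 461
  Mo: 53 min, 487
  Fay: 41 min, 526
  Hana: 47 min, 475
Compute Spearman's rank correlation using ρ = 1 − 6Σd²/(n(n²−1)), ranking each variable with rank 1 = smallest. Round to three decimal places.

Ranks of variable 1: 1, 5, 4, 2, 3
Ranks of variable 2: 1, 2, 4, 5, 3
d = r₁ − r₂: 0, 3, 0, -3, 0
d²: 0, 9, 0, 9, 0; Σd² = 18
ρ = 1 − 6·18/(5·24) = 1 − 108/120 = 0.100

0.100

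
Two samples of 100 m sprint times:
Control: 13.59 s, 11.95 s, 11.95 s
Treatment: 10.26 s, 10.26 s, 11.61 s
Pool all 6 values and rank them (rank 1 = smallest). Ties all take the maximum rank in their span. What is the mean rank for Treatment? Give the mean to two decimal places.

Sorted (ascending): 10.26, 10.26, 11.61, 11.95, 11.95, 13.59
The 2 values of 10.26 occupy positions 1–2 → each gets rank 2.
The 2 values of 11.95 occupy positions 4–5 → each gets rank 5.
Treatment values → pooled ranks: 10.26→2, 10.26→2, 11.61→3
Mean rank = (2 + 2 + 3) / 3 = 2.33

2.33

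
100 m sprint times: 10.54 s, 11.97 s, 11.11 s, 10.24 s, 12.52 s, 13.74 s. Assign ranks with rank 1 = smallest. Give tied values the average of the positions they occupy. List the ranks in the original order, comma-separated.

Sorted (ascending): 10.24, 10.54, 11.11, 11.97, 12.52, 13.74
No ties — each value takes its position as its rank.

2, 4, 3, 1, 5, 6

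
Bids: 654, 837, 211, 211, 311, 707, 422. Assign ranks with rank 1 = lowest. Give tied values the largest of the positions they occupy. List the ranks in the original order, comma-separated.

Sorted (ascending): 211, 211, 311, 422, 654, 707, 837
The 2 values of 211 occupy positions 1–2 → each gets rank 2.

5, 7, 2, 2, 3, 6, 4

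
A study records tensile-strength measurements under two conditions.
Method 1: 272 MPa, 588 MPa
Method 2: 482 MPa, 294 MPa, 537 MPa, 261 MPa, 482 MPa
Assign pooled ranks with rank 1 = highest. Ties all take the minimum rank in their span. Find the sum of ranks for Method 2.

Sorted (descending): 588, 537, 482, 482, 294, 272, 261
The 2 values of 482 occupy positions 3–4 → each gets rank 3.
Method 2 values → pooled ranks: 482→3, 294→5, 537→2, 261→7, 482→3
Rank sum = 3 + 5 + 2 + 7 + 3 = 20

20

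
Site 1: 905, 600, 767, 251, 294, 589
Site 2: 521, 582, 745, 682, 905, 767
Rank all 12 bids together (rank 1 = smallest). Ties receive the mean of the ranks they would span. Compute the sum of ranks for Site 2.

43

Sorted (ascending): 251, 294, 521, 582, 589, 600, 682, 745, 767, 767, 905, 905
The 2 values of 767 occupy positions 9–10 → average rank (9+10)/2 = 9.5.
The 2 values of 905 occupy positions 11–12 → average rank (11+12)/2 = 11.5.
Site 2 values → pooled ranks: 521→3, 582→4, 745→8, 682→7, 905→11.5, 767→9.5
Rank sum = 3 + 4 + 8 + 7 + 11.5 + 9.5 = 43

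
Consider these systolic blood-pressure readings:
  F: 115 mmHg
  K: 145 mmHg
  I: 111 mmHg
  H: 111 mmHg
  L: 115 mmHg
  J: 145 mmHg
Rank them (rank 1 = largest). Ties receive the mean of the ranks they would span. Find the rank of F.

Sorted (descending): 145, 145, 115, 115, 111, 111
The 2 values of 145 occupy positions 1–2 → average rank (1+2)/2 = 1.5.
The 2 values of 115 occupy positions 3–4 → average rank (3+4)/2 = 3.5.
The 2 values of 111 occupy positions 5–6 → average rank (5+6)/2 = 5.5.
F has value 115 mmHg → rank 3.5.

3.5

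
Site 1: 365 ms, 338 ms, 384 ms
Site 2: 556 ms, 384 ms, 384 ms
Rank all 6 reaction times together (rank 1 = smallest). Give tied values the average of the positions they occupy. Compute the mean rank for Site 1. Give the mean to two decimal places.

Sorted (ascending): 338, 365, 384, 384, 384, 556
The 3 values of 384 occupy positions 3–5 → average rank 4.
Site 1 values → pooled ranks: 365→2, 338→1, 384→4
Mean rank = (2 + 1 + 4) / 3 = 2.33

2.33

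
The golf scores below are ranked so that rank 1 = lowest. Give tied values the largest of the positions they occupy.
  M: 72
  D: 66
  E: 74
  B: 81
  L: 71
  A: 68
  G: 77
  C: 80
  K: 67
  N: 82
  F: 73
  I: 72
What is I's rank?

Sorted (ascending): 66, 67, 68, 71, 72, 72, 73, 74, 77, 80, 81, 82
The 2 values of 72 occupy positions 5–6 → each gets rank 6.
I has value 72 → rank 6.

6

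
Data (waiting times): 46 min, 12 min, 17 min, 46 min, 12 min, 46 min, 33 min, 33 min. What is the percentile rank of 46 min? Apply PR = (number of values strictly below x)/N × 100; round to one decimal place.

62.5

N = 8.
Strictly below 46: 5. Equal to 46: 3.
PR = 5/8 × 100 = 62.5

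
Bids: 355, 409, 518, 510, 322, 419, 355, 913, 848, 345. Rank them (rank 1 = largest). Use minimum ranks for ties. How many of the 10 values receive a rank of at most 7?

8

Sorted (descending): 913, 848, 518, 510, 419, 409, 355, 355, 345, 322
The 2 values of 355 occupy positions 7–8 → each gets rank 7.
Ranks ≤ 7: {1, 2, 3, 4, 5, 6, 7, 7} → 8 values.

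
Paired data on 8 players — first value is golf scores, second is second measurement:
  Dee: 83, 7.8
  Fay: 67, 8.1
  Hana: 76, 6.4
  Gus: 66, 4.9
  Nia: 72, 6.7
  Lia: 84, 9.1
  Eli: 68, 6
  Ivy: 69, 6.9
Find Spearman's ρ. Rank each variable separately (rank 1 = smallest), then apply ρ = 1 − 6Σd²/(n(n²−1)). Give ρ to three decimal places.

0.548

Ranks of variable 1: 7, 2, 6, 1, 5, 8, 3, 4
Ranks of variable 2: 6, 7, 3, 1, 4, 8, 2, 5
d = r₁ − r₂: 1, -5, 3, 0, 1, 0, 1, -1
d²: 1, 25, 9, 0, 1, 0, 1, 1; Σd² = 38
ρ = 1 − 6·38/(8·63) = 1 − 228/504 = 0.548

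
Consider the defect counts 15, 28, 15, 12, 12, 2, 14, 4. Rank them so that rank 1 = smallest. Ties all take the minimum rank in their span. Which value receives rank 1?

2

Sorted (ascending): 2, 4, 12, 12, 14, 15, 15, 28
The 2 values of 12 occupy positions 3–4 → each gets rank 3.
The 2 values of 15 occupy positions 6–7 → each gets rank 6.
Rank 1 → value 2.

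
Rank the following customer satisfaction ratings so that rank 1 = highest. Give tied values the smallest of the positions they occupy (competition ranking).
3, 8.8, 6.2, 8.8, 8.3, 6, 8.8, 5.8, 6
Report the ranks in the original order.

Sorted (descending): 8.8, 8.8, 8.8, 8.3, 6.2, 6, 6, 5.8, 3
The 3 values of 8.8 occupy positions 1–3 → each gets rank 1.
The 2 values of 6 occupy positions 6–7 → each gets rank 6.

9, 1, 5, 1, 4, 6, 1, 8, 6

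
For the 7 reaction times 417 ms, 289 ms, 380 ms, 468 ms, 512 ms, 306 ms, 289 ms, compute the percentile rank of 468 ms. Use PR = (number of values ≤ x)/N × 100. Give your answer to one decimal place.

85.7

N = 7.
Strictly below 468: 5. Equal to 468: 1.
PR = 6/7 × 100 = 85.7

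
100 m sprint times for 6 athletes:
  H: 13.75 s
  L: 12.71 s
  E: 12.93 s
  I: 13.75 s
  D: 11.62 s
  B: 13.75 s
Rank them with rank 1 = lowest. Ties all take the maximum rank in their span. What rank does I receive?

6

Sorted (ascending): 11.62, 12.71, 12.93, 13.75, 13.75, 13.75
The 3 values of 13.75 occupy positions 4–6 → each gets rank 6.
I has value 13.75 s → rank 6.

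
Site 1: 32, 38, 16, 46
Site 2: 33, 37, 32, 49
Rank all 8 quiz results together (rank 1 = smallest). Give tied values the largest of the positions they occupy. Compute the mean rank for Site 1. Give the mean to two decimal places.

Sorted (ascending): 16, 32, 32, 33, 37, 38, 46, 49
The 2 values of 32 occupy positions 2–3 → each gets rank 3.
Site 1 values → pooled ranks: 32→3, 38→6, 16→1, 46→7
Mean rank = (3 + 6 + 1 + 7) / 4 = 4.25

4.25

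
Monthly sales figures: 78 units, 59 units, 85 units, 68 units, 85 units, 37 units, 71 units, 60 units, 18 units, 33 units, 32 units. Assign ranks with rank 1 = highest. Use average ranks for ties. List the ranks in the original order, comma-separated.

3, 7, 1.5, 5, 1.5, 8, 4, 6, 11, 9, 10

Sorted (descending): 85, 85, 78, 71, 68, 60, 59, 37, 33, 32, 18
The 2 values of 85 occupy positions 1–2 → average rank (1+2)/2 = 1.5.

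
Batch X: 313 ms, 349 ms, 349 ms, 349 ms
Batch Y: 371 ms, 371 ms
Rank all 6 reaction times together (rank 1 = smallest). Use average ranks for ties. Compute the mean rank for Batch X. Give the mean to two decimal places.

2.50

Sorted (ascending): 313, 349, 349, 349, 371, 371
The 3 values of 349 occupy positions 2–4 → average rank 3.
The 2 values of 371 occupy positions 5–6 → average rank (5+6)/2 = 5.5.
Batch X values → pooled ranks: 313→1, 349→3, 349→3, 349→3
Mean rank = (1 + 3 + 3 + 3) / 4 = 2.50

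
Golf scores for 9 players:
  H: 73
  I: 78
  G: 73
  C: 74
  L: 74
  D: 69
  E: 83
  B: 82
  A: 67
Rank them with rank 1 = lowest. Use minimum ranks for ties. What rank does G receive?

3

Sorted (ascending): 67, 69, 73, 73, 74, 74, 78, 82, 83
The 2 values of 73 occupy positions 3–4 → each gets rank 3.
The 2 values of 74 occupy positions 5–6 → each gets rank 5.
G has value 73 → rank 3.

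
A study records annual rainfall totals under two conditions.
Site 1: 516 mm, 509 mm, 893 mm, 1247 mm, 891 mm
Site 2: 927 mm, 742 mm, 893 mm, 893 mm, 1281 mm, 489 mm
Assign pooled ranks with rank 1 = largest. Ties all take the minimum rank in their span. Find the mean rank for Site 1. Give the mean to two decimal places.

6.40

Sorted (descending): 1281, 1247, 927, 893, 893, 893, 891, 742, 516, 509, 489
The 3 values of 893 occupy positions 4–6 → each gets rank 4.
Site 1 values → pooled ranks: 516→9, 509→10, 893→4, 1247→2, 891→7
Mean rank = (9 + 10 + 4 + 2 + 7) / 5 = 6.40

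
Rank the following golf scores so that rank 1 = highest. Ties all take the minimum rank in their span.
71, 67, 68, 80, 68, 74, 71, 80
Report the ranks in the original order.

4, 8, 6, 1, 6, 3, 4, 1

Sorted (descending): 80, 80, 74, 71, 71, 68, 68, 67
The 2 values of 80 occupy positions 1–2 → each gets rank 1.
The 2 values of 71 occupy positions 4–5 → each gets rank 4.
The 2 values of 68 occupy positions 6–7 → each gets rank 6.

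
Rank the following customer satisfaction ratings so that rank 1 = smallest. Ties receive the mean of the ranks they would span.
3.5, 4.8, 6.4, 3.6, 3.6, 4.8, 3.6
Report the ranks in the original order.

1, 5.5, 7, 3, 3, 5.5, 3

Sorted (ascending): 3.5, 3.6, 3.6, 3.6, 4.8, 4.8, 6.4
The 3 values of 3.6 occupy positions 2–4 → average rank 3.
The 2 values of 4.8 occupy positions 5–6 → average rank (5+6)/2 = 5.5.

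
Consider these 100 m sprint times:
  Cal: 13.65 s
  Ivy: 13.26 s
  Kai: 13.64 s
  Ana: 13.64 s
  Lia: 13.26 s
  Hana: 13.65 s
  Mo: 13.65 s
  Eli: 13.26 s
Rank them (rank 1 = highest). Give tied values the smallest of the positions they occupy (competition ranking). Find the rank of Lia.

Sorted (descending): 13.65, 13.65, 13.65, 13.64, 13.64, 13.26, 13.26, 13.26
The 3 values of 13.65 occupy positions 1–3 → each gets rank 1.
The 2 values of 13.64 occupy positions 4–5 → each gets rank 4.
The 3 values of 13.26 occupy positions 6–8 → each gets rank 6.
Lia has value 13.26 s → rank 6.

6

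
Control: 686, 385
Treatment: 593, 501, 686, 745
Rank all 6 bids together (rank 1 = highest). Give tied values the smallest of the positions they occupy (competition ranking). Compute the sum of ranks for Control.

8

Sorted (descending): 745, 686, 686, 593, 501, 385
The 2 values of 686 occupy positions 2–3 → each gets rank 2.
Control values → pooled ranks: 686→2, 385→6
Rank sum = 2 + 6 = 8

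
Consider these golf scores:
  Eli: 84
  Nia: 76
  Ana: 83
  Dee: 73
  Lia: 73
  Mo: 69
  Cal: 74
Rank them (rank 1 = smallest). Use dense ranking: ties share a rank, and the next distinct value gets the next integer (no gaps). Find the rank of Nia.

4

Sorted (ascending): 69, 73, 73, 74, 76, 83, 84
The 2 values of 73 share dense rank 2.
Remaining distinct values take the next consecutive integers.
Nia has value 76 → rank 4.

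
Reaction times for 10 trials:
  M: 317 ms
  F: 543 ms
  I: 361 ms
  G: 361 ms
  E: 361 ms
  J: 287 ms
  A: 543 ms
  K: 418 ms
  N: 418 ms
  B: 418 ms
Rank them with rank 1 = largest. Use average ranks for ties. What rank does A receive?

1.5

Sorted (descending): 543, 543, 418, 418, 418, 361, 361, 361, 317, 287
The 2 values of 543 occupy positions 1–2 → average rank (1+2)/2 = 1.5.
The 3 values of 418 occupy positions 3–5 → average rank 4.
The 3 values of 361 occupy positions 6–8 → average rank 7.
A has value 543 ms → rank 1.5.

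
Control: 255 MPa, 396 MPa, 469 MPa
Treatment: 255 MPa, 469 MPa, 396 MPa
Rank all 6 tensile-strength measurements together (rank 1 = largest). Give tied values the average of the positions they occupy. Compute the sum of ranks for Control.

10.5

Sorted (descending): 469, 469, 396, 396, 255, 255
The 2 values of 469 occupy positions 1–2 → average rank (1+2)/2 = 1.5.
The 2 values of 396 occupy positions 3–4 → average rank (3+4)/2 = 3.5.
The 2 values of 255 occupy positions 5–6 → average rank (5+6)/2 = 5.5.
Control values → pooled ranks: 255→5.5, 396→3.5, 469→1.5
Rank sum = 5.5 + 3.5 + 1.5 = 10.5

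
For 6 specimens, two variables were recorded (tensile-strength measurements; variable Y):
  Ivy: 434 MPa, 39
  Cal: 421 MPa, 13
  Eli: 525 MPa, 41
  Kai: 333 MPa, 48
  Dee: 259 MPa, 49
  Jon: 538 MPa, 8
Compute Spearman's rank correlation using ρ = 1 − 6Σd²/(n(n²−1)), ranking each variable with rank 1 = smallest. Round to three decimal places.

Ranks of variable 1: 4, 3, 5, 2, 1, 6
Ranks of variable 2: 3, 2, 4, 5, 6, 1
d = r₁ − r₂: 1, 1, 1, -3, -5, 5
d²: 1, 1, 1, 9, 25, 25; Σd² = 62
ρ = 1 − 6·62/(6·35) = 1 − 372/210 = -0.771

-0.771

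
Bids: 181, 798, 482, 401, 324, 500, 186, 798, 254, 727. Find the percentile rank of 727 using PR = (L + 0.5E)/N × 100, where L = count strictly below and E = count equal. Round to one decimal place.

75.0

N = 10.
Strictly below 727: 7. Equal to 727: 1.
PR = (7 + 0.5·1)/10 × 100 = 75.0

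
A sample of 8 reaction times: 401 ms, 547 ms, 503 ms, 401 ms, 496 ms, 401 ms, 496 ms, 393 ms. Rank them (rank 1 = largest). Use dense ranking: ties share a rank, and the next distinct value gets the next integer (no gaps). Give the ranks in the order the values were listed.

Sorted (descending): 547, 503, 496, 496, 401, 401, 401, 393
The 2 values of 496 share dense rank 3.
The 3 values of 401 share dense rank 4.
Remaining distinct values take the next consecutive integers.

4, 1, 2, 4, 3, 4, 3, 5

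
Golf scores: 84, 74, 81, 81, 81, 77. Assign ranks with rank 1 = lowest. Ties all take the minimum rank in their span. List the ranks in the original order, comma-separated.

Sorted (ascending): 74, 77, 81, 81, 81, 84
The 3 values of 81 occupy positions 3–5 → each gets rank 3.

6, 1, 3, 3, 3, 2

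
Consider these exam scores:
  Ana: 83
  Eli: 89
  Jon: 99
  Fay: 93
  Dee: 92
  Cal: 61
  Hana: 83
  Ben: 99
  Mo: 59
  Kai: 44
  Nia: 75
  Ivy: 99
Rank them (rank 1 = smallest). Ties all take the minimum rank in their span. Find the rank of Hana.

Sorted (ascending): 44, 59, 61, 75, 83, 83, 89, 92, 93, 99, 99, 99
The 2 values of 83 occupy positions 5–6 → each gets rank 5.
The 3 values of 99 occupy positions 10–12 → each gets rank 10.
Hana has value 83 → rank 5.

5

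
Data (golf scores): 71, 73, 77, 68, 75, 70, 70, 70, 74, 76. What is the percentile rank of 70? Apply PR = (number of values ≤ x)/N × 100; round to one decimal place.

40.0

N = 10.
Strictly below 70: 1. Equal to 70: 3.
PR = 4/10 × 100 = 40.0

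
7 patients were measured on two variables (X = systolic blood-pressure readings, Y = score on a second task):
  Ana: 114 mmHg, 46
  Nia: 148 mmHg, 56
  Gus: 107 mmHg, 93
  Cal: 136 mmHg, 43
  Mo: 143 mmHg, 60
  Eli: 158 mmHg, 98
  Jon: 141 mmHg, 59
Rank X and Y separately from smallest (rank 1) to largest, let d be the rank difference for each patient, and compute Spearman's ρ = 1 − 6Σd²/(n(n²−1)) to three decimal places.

Ranks of variable 1: 2, 6, 1, 3, 5, 7, 4
Ranks of variable 2: 2, 3, 6, 1, 5, 7, 4
d = r₁ − r₂: 0, 3, -5, 2, 0, 0, 0
d²: 0, 9, 25, 4, 0, 0, 0; Σd² = 38
ρ = 1 − 6·38/(7·48) = 1 − 228/336 = 0.321

0.321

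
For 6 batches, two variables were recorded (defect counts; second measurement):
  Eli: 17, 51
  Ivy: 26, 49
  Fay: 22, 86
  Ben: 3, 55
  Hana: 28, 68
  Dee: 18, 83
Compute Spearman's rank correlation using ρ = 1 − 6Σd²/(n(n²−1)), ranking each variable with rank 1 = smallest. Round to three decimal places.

0.086

Ranks of variable 1: 2, 5, 4, 1, 6, 3
Ranks of variable 2: 2, 1, 6, 3, 4, 5
d = r₁ − r₂: 0, 4, -2, -2, 2, -2
d²: 0, 16, 4, 4, 4, 4; Σd² = 32
ρ = 1 − 6·32/(6·35) = 1 − 192/210 = 0.086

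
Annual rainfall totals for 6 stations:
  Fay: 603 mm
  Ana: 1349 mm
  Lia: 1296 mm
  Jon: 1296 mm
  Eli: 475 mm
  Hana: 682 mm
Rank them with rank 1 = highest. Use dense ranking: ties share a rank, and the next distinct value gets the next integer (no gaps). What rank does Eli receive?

Sorted (descending): 1349, 1296, 1296, 682, 603, 475
The 2 values of 1296 share dense rank 2.
Remaining distinct values take the next consecutive integers.
Eli has value 475 mm → rank 5.

5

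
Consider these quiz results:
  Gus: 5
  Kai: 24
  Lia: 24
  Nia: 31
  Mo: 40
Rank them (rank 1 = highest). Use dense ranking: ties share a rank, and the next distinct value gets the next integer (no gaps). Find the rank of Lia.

Sorted (descending): 40, 31, 24, 24, 5
The 2 values of 24 share dense rank 3.
Remaining distinct values take the next consecutive integers.
Lia has value 24 → rank 3.

3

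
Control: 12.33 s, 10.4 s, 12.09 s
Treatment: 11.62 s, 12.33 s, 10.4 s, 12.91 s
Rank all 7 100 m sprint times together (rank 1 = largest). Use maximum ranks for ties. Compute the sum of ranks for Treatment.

Sorted (descending): 12.91, 12.33, 12.33, 12.09, 11.62, 10.4, 10.4
The 2 values of 12.33 occupy positions 2–3 → each gets rank 3.
The 2 values of 10.4 occupy positions 6–7 → each gets rank 7.
Treatment values → pooled ranks: 11.62→5, 12.33→3, 10.4→7, 12.91→1
Rank sum = 5 + 3 + 7 + 1 = 16

16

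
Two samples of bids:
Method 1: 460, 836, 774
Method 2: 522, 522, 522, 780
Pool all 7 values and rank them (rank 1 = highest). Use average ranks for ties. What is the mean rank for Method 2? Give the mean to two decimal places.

4.25

Sorted (descending): 836, 780, 774, 522, 522, 522, 460
The 3 values of 522 occupy positions 4–6 → average rank 5.
Method 2 values → pooled ranks: 522→5, 522→5, 522→5, 780→2
Mean rank = (5 + 5 + 5 + 2) / 4 = 4.25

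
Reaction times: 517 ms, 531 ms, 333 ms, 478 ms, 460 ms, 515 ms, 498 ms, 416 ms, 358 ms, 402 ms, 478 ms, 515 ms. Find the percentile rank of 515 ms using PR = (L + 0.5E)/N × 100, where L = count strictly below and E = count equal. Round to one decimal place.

N = 12.
Strictly below 515: 8. Equal to 515: 2.
PR = (8 + 0.5·2)/12 × 100 = 75.0

75.0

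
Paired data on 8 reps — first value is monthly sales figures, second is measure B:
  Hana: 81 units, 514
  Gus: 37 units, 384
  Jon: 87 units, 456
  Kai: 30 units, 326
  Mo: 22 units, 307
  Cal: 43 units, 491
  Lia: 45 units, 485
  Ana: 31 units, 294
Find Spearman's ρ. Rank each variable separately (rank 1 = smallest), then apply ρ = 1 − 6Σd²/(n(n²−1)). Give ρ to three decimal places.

0.762

Ranks of variable 1: 7, 4, 8, 2, 1, 5, 6, 3
Ranks of variable 2: 8, 4, 5, 3, 2, 7, 6, 1
d = r₁ − r₂: -1, 0, 3, -1, -1, -2, 0, 2
d²: 1, 0, 9, 1, 1, 4, 0, 4; Σd² = 20
ρ = 1 − 6·20/(8·63) = 1 − 120/504 = 0.762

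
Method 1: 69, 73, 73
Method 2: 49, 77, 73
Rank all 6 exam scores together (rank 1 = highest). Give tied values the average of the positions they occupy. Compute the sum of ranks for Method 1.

11

Sorted (descending): 77, 73, 73, 73, 69, 49
The 3 values of 73 occupy positions 2–4 → average rank 3.
Method 1 values → pooled ranks: 69→5, 73→3, 73→3
Rank sum = 5 + 3 + 3 = 11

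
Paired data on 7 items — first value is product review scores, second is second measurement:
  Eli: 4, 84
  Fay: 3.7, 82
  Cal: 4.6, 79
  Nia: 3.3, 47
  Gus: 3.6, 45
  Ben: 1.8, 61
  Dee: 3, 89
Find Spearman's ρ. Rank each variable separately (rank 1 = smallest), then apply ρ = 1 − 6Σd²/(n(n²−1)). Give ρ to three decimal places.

0.143

Ranks of variable 1: 6, 5, 7, 3, 4, 1, 2
Ranks of variable 2: 6, 5, 4, 2, 1, 3, 7
d = r₁ − r₂: 0, 0, 3, 1, 3, -2, -5
d²: 0, 0, 9, 1, 9, 4, 25; Σd² = 48
ρ = 1 − 6·48/(7·48) = 1 − 288/336 = 0.143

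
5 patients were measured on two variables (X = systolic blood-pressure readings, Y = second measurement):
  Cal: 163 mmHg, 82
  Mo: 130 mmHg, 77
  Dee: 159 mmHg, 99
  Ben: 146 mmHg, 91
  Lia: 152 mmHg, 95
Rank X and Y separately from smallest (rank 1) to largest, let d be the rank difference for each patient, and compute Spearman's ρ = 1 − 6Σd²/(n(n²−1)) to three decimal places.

Ranks of variable 1: 5, 1, 4, 2, 3
Ranks of variable 2: 2, 1, 5, 3, 4
d = r₁ − r₂: 3, 0, -1, -1, -1
d²: 9, 0, 1, 1, 1; Σd² = 12
ρ = 1 − 6·12/(5·24) = 1 − 72/120 = 0.400

0.400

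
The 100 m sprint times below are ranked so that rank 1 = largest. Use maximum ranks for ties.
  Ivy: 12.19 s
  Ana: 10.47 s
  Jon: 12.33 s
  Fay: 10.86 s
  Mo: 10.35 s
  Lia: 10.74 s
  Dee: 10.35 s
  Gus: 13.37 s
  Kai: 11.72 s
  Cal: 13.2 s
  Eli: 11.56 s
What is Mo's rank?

Sorted (descending): 13.37, 13.2, 12.33, 12.19, 11.72, 11.56, 10.86, 10.74, 10.47, 10.35, 10.35
The 2 values of 10.35 occupy positions 10–11 → each gets rank 11.
Mo has value 10.35 s → rank 11.

11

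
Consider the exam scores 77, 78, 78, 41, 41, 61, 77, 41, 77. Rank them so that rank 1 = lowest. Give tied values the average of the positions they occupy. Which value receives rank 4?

Sorted (ascending): 41, 41, 41, 61, 77, 77, 77, 78, 78
The 3 values of 41 occupy positions 1–3 → average rank 2.
The 3 values of 77 occupy positions 5–7 → average rank 6.
The 2 values of 78 occupy positions 8–9 → average rank (8+9)/2 = 8.5.
Rank 4 → value 61.

61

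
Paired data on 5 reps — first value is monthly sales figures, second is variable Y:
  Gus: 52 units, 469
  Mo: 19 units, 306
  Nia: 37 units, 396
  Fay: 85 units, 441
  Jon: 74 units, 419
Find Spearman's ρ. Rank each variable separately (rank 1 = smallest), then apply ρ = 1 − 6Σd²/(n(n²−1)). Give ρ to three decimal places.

Ranks of variable 1: 3, 1, 2, 5, 4
Ranks of variable 2: 5, 1, 2, 4, 3
d = r₁ − r₂: -2, 0, 0, 1, 1
d²: 4, 0, 0, 1, 1; Σd² = 6
ρ = 1 − 6·6/(5·24) = 1 − 36/120 = 0.700

0.700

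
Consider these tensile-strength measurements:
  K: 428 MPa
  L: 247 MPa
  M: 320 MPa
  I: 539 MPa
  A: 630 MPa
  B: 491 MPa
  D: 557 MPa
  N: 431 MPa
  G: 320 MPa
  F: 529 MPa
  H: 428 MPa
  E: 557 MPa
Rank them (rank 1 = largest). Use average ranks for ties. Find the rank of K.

Sorted (descending): 630, 557, 557, 539, 529, 491, 431, 428, 428, 320, 320, 247
The 2 values of 557 occupy positions 2–3 → average rank (2+3)/2 = 2.5.
The 2 values of 428 occupy positions 8–9 → average rank (8+9)/2 = 8.5.
The 2 values of 320 occupy positions 10–11 → average rank (10+11)/2 = 10.5.
K has value 428 MPa → rank 8.5.

8.5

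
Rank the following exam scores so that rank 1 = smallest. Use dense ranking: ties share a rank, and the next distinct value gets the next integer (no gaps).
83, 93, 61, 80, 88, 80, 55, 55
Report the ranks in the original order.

4, 6, 2, 3, 5, 3, 1, 1

Sorted (ascending): 55, 55, 61, 80, 80, 83, 88, 93
The 2 values of 55 share dense rank 1.
The 2 values of 80 share dense rank 3.
Remaining distinct values take the next consecutive integers.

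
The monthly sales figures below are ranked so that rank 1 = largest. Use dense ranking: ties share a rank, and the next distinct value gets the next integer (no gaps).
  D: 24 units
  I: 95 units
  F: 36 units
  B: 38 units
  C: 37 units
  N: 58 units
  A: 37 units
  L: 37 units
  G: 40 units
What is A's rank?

5

Sorted (descending): 95, 58, 40, 38, 37, 37, 37, 36, 24
The 3 values of 37 share dense rank 5.
Remaining distinct values take the next consecutive integers.
A has value 37 units → rank 5.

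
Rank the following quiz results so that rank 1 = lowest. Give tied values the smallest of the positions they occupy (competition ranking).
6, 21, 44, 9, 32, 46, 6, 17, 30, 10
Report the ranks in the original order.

1, 6, 9, 3, 8, 10, 1, 5, 7, 4

Sorted (ascending): 6, 6, 9, 10, 17, 21, 30, 32, 44, 46
The 2 values of 6 occupy positions 1–2 → each gets rank 1.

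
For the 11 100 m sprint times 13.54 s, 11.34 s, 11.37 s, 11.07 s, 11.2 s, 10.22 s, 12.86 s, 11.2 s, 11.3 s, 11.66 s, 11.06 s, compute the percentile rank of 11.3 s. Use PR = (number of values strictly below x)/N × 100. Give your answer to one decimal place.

N = 11.
Strictly below 11.3: 5. Equal to 11.3: 1.
PR = 5/11 × 100 = 45.5

45.5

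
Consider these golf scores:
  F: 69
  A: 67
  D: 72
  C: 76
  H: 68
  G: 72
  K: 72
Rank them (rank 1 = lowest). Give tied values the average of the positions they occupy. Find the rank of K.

Sorted (ascending): 67, 68, 69, 72, 72, 72, 76
The 3 values of 72 occupy positions 4–6 → average rank 5.
K has value 72 → rank 5.

5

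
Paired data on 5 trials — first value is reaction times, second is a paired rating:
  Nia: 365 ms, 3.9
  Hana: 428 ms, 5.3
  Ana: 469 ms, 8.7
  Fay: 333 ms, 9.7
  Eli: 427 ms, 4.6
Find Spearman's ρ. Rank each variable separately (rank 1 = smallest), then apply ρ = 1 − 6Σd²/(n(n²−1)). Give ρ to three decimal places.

Ranks of variable 1: 2, 4, 5, 1, 3
Ranks of variable 2: 1, 3, 4, 5, 2
d = r₁ − r₂: 1, 1, 1, -4, 1
d²: 1, 1, 1, 16, 1; Σd² = 20
ρ = 1 − 6·20/(5·24) = 1 − 120/120 = 0.000

0.000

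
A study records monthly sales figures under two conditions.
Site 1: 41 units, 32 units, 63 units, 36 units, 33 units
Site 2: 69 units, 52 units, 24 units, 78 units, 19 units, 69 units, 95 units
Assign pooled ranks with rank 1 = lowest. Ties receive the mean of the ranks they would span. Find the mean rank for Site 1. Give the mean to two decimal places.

5.20

Sorted (ascending): 19, 24, 32, 33, 36, 41, 52, 63, 69, 69, 78, 95
The 2 values of 69 occupy positions 9–10 → average rank (9+10)/2 = 9.5.
Site 1 values → pooled ranks: 41→6, 32→3, 63→8, 36→5, 33→4
Mean rank = (6 + 3 + 8 + 5 + 4) / 5 = 5.20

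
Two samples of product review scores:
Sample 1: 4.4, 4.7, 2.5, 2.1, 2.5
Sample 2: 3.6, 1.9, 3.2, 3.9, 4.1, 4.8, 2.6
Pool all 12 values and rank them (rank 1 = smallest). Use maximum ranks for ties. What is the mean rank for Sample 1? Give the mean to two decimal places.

Sorted (ascending): 1.9, 2.1, 2.5, 2.5, 2.6, 3.2, 3.6, 3.9, 4.1, 4.4, 4.7, 4.8
The 2 values of 2.5 occupy positions 3–4 → each gets rank 4.
Sample 1 values → pooled ranks: 4.4→10, 4.7→11, 2.5→4, 2.1→2, 2.5→4
Mean rank = (10 + 11 + 4 + 2 + 4) / 5 = 6.20

6.20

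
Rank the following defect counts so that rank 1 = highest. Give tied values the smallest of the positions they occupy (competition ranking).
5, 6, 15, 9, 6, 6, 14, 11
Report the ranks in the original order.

8, 5, 1, 4, 5, 5, 2, 3

Sorted (descending): 15, 14, 11, 9, 6, 6, 6, 5
The 3 values of 6 occupy positions 5–7 → each gets rank 5.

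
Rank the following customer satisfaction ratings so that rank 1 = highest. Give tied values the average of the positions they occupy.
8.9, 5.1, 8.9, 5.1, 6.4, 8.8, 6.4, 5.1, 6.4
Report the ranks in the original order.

Sorted (descending): 8.9, 8.9, 8.8, 6.4, 6.4, 6.4, 5.1, 5.1, 5.1
The 2 values of 8.9 occupy positions 1–2 → average rank (1+2)/2 = 1.5.
The 3 values of 6.4 occupy positions 4–6 → average rank 5.
The 3 values of 5.1 occupy positions 7–9 → average rank 8.

1.5, 8, 1.5, 8, 5, 3, 5, 8, 5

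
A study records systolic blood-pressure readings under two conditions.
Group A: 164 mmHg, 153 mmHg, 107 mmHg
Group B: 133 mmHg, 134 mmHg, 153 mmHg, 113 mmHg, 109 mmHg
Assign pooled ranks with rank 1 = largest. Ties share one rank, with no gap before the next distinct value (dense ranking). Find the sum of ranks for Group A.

10

Sorted (descending): 164, 153, 153, 134, 133, 113, 109, 107
The 2 values of 153 share dense rank 2.
Remaining distinct values take the next consecutive integers.
Group A values → pooled ranks: 164→1, 153→2, 107→7
Rank sum = 1 + 2 + 7 = 10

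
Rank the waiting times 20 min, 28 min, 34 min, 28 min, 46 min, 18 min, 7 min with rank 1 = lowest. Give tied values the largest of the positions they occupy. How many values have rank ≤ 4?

Sorted (ascending): 7, 18, 20, 28, 28, 34, 46
The 2 values of 28 occupy positions 4–5 → each gets rank 5.
Ranks ≤ 4: {1, 2, 3} → 3 values.

3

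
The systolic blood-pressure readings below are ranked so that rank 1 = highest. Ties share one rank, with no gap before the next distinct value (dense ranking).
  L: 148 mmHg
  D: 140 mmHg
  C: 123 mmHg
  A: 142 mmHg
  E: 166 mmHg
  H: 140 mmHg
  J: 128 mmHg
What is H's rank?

Sorted (descending): 166, 148, 142, 140, 140, 128, 123
The 2 values of 140 share dense rank 4.
Remaining distinct values take the next consecutive integers.
H has value 140 mmHg → rank 4.

4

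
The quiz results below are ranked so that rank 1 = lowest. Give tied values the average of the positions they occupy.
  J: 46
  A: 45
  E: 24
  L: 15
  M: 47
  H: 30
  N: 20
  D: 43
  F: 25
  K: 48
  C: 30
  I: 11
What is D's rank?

Sorted (ascending): 11, 15, 20, 24, 25, 30, 30, 43, 45, 46, 47, 48
The 2 values of 30 occupy positions 6–7 → average rank (6+7)/2 = 6.5.
D has value 43 → rank 8.

8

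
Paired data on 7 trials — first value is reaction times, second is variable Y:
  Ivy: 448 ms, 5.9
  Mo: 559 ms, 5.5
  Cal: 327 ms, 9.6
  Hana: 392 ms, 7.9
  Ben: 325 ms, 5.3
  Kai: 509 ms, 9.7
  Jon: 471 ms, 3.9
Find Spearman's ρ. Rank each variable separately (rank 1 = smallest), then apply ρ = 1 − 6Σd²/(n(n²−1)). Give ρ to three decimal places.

Ranks of variable 1: 4, 7, 2, 3, 1, 6, 5
Ranks of variable 2: 4, 3, 6, 5, 2, 7, 1
d = r₁ − r₂: 0, 4, -4, -2, -1, -1, 4
d²: 0, 16, 16, 4, 1, 1, 16; Σd² = 54
ρ = 1 − 6·54/(7·48) = 1 − 324/336 = 0.036

0.036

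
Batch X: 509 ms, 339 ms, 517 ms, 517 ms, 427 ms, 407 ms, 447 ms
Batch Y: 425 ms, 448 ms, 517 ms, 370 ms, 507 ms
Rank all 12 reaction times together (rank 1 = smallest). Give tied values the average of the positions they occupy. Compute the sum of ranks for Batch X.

Sorted (ascending): 339, 370, 407, 425, 427, 447, 448, 507, 509, 517, 517, 517
The 3 values of 517 occupy positions 10–12 → average rank 11.
Batch X values → pooled ranks: 509→9, 339→1, 517→11, 517→11, 427→5, 407→3, 447→6
Rank sum = 9 + 1 + 11 + 11 + 5 + 3 + 6 = 46

46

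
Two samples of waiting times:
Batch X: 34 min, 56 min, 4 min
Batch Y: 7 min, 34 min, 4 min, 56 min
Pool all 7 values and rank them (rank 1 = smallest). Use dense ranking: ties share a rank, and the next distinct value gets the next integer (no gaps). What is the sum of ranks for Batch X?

Sorted (ascending): 4, 4, 7, 34, 34, 56, 56
The 2 values of 4 share dense rank 1.
The 2 values of 34 share dense rank 3.
The 2 values of 56 share dense rank 4.
Remaining distinct values take the next consecutive integers.
Batch X values → pooled ranks: 34→3, 56→4, 4→1
Rank sum = 3 + 4 + 1 = 8

8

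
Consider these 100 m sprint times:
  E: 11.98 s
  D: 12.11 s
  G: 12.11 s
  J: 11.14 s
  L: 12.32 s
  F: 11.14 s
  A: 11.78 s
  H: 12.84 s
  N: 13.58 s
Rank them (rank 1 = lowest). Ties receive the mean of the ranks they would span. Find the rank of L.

Sorted (ascending): 11.14, 11.14, 11.78, 11.98, 12.11, 12.11, 12.32, 12.84, 13.58
The 2 values of 11.14 occupy positions 1–2 → average rank (1+2)/2 = 1.5.
The 2 values of 12.11 occupy positions 5–6 → average rank (5+6)/2 = 5.5.
L has value 12.32 s → rank 7.

7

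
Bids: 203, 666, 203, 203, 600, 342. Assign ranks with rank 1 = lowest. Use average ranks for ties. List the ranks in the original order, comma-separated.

2, 6, 2, 2, 5, 4

Sorted (ascending): 203, 203, 203, 342, 600, 666
The 3 values of 203 occupy positions 1–3 → average rank 2.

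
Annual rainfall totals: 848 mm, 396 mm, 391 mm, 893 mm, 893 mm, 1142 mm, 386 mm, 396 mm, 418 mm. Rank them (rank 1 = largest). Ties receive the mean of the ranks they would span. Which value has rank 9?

386

Sorted (descending): 1142, 893, 893, 848, 418, 396, 396, 391, 386
The 2 values of 893 occupy positions 2–3 → average rank (2+3)/2 = 2.5.
The 2 values of 396 occupy positions 6–7 → average rank (6+7)/2 = 6.5.
Rank 9 → value 386.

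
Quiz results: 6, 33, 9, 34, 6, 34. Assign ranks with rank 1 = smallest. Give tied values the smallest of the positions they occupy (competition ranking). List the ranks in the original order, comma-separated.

1, 4, 3, 5, 1, 5

Sorted (ascending): 6, 6, 9, 33, 34, 34
The 2 values of 6 occupy positions 1–2 → each gets rank 1.
The 2 values of 34 occupy positions 5–6 → each gets rank 5.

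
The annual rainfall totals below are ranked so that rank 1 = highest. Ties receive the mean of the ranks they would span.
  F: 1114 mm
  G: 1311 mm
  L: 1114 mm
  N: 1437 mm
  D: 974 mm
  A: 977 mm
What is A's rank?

Sorted (descending): 1437, 1311, 1114, 1114, 977, 974
The 2 values of 1114 occupy positions 3–4 → average rank (3+4)/2 = 3.5.
A has value 977 mm → rank 5.

5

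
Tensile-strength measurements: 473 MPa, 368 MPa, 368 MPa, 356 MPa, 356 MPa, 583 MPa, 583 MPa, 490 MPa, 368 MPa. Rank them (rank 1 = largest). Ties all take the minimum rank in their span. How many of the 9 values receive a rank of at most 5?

7

Sorted (descending): 583, 583, 490, 473, 368, 368, 368, 356, 356
The 2 values of 583 occupy positions 1–2 → each gets rank 1.
The 3 values of 368 occupy positions 5–7 → each gets rank 5.
The 2 values of 356 occupy positions 8–9 → each gets rank 8.
Ranks ≤ 5: {1, 1, 3, 4, 5, 5, 5} → 7 values.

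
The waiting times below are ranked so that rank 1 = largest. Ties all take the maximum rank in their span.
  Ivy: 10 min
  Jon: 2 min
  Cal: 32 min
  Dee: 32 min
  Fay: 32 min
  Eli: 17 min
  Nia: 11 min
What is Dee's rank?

Sorted (descending): 32, 32, 32, 17, 11, 10, 2
The 3 values of 32 occupy positions 1–3 → each gets rank 3.
Dee has value 32 min → rank 3.

3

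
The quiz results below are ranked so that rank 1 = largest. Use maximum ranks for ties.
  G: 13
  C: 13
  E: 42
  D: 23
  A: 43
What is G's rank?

Sorted (descending): 43, 42, 23, 13, 13
The 2 values of 13 occupy positions 4–5 → each gets rank 5.
G has value 13 → rank 5.

5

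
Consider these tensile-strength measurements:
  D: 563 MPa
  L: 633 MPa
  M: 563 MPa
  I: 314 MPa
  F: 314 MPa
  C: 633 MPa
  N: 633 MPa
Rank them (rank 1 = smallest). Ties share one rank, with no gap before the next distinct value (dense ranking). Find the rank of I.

Sorted (ascending): 314, 314, 563, 563, 633, 633, 633
The 2 values of 314 share dense rank 1.
The 2 values of 563 share dense rank 2.
The 3 values of 633 share dense rank 3.
I has value 314 MPa → rank 1.

1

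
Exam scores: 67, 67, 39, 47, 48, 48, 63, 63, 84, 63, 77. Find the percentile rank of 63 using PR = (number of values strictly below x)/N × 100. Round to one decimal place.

N = 11.
Strictly below 63: 4. Equal to 63: 3.
PR = 4/11 × 100 = 36.4

36.4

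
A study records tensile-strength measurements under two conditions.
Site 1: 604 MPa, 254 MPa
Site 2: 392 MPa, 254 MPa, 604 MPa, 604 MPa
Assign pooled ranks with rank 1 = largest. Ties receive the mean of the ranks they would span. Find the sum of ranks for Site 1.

7.5

Sorted (descending): 604, 604, 604, 392, 254, 254
The 3 values of 604 occupy positions 1–3 → average rank 2.
The 2 values of 254 occupy positions 5–6 → average rank (5+6)/2 = 5.5.
Site 1 values → pooled ranks: 604→2, 254→5.5
Rank sum = 2 + 5.5 = 7.5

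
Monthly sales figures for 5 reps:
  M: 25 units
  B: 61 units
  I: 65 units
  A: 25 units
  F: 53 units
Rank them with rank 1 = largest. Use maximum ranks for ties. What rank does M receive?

5

Sorted (descending): 65, 61, 53, 25, 25
The 2 values of 25 occupy positions 4–5 → each gets rank 5.
M has value 25 units → rank 5.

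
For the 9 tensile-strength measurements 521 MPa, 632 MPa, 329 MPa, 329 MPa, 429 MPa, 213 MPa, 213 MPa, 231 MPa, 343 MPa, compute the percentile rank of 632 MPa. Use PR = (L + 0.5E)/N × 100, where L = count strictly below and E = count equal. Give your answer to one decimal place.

94.4

N = 9.
Strictly below 632: 8. Equal to 632: 1.
PR = (8 + 0.5·1)/9 × 100 = 94.4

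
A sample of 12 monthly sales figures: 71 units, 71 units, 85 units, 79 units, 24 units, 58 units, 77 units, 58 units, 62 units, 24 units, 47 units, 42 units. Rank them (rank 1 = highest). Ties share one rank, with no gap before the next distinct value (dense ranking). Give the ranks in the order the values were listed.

Sorted (descending): 85, 79, 77, 71, 71, 62, 58, 58, 47, 42, 24, 24
The 2 values of 71 share dense rank 4.
The 2 values of 58 share dense rank 6.
The 2 values of 24 share dense rank 9.
Remaining distinct values take the next consecutive integers.

4, 4, 1, 2, 9, 6, 3, 6, 5, 9, 7, 8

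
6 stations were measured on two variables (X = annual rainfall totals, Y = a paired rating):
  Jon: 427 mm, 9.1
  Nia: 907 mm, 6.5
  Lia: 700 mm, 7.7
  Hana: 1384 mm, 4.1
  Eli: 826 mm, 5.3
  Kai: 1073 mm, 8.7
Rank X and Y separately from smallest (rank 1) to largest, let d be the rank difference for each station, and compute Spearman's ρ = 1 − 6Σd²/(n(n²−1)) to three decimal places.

Ranks of variable 1: 1, 4, 2, 6, 3, 5
Ranks of variable 2: 6, 3, 4, 1, 2, 5
d = r₁ − r₂: -5, 1, -2, 5, 1, 0
d²: 25, 1, 4, 25, 1, 0; Σd² = 56
ρ = 1 − 6·56/(6·35) = 1 − 336/210 = -0.600

-0.600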